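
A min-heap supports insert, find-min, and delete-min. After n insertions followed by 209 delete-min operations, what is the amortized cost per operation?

Insert takes O(log n) worst case. Delete-min takes O(log n). Over a sequence of n inserts and 209 delete-mins, total cost is O((n + 209) log n). Amortized per operation: O(log n).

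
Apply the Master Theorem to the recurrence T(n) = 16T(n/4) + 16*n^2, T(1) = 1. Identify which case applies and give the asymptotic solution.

a=16, b=4, f(n)=16*n^2.
log_4(16) = 2, so n^(log_b(a)) = n^2.
f(n) = Theta(n^2), so Case 2 applies.
T(n) = Theta(n^2 log n).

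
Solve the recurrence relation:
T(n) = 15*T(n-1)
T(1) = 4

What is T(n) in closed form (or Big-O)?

Each step multiplies by 15. T(n) = T(1)*15^(n-1) = 4*15^(n-1).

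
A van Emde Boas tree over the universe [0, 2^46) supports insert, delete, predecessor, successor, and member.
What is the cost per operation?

vEB recursively partitions [0, 70368744177664) into sqrt(u) clusters of size sqrt(u). Each operation recurses into either one cluster or the summary, never both: T(u) = T(sqrt(u)) + O(1) => T(u) = O(log log u) = O(log 46). This is worst-case, not just amortized.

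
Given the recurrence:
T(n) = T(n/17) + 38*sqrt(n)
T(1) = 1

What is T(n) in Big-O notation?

Each level contributes sqrt(n/17^k). Geometric series with ratio 1/sqrt(17) < 1 sums to O(sqrt(n)).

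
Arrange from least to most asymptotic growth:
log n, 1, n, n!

Ordered by growth rate: 1 < log n < n < n!.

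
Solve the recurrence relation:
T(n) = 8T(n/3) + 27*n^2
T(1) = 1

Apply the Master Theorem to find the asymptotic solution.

a=8, b=3, f(n)=27*n^2. log_3(8) = 1.893 < 2. Case 3: T(n) = O(n^2).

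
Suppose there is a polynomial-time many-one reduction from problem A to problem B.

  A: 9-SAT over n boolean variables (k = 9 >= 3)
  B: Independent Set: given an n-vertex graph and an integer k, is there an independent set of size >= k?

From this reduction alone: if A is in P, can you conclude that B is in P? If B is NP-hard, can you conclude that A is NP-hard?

A poly-time reduction A <=_p B transfers tractability DOWN (B easy => A easy) and hardness UP (A hard => B hard), not the reverse.
From A in P, the reduction alone does NOT give B in P: any problem in P trivially reduces to SAT, yet SAT is not known to be in P.
From B NP-hard, the reduction alone does NOT give A NP-hard: again, easy problems reduce to hard ones.
(Here in fact A is NP-complete and B is NP-complete.)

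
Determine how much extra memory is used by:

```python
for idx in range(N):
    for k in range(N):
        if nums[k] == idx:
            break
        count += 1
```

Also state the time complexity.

Space complexity: O(1).
Only a constant amount of auxiliary storage is used; nothing grows with n.
Time complexity: O(n^2).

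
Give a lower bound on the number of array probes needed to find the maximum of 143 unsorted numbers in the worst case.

Adversary: any unprobed cell could hold a value larger than everything seen so far. If fewer than 143 cells are probed, the adversary places the max in an unprobed cell. So all 143 cells must be examined; together with 143-1 comparisons this is tight.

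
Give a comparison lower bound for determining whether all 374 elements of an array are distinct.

In the algebraic decision-tree model, the YES region for element distinctness on 374 elements has 374! connected components (one per ordering). Ben-Or's theorem then gives a lower bound of Omega(log(n!)) = Omega(n log n).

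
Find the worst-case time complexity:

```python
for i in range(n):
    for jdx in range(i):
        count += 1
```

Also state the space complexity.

Time complexity: O(n^2).
Space complexity: O(1).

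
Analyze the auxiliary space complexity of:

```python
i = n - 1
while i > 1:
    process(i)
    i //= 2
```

Space complexity: O(1).
Only a constant amount of auxiliary storage is used; nothing grows with n.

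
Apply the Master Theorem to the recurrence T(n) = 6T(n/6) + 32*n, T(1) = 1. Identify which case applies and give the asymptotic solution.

a=6, b=6, f(n)=32*n.
log_6(6) = 1, so n^(log_b(a)) = n.
f(n) = Theta(n), so Case 2 applies.
T(n) = Theta(n log n).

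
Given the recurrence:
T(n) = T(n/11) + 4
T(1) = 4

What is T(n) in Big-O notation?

Each step divides n by 11 and adds 4. After log_11(n) steps, T(n) = O(log n).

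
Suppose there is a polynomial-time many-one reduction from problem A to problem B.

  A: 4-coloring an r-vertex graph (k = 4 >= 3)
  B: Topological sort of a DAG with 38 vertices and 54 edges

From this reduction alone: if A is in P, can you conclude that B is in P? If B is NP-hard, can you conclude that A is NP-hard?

A poly-time reduction A <=_p B transfers tractability DOWN (B easy => A easy) and hardness UP (A hard => B hard), not the reverse.
From A in P, the reduction alone does NOT give B in P: any problem in P trivially reduces to SAT, yet SAT is not known to be in P.
From B NP-hard, the reduction alone does NOT give A NP-hard: again, easy problems reduce to hard ones.
(Here in fact A is NP-complete and B is in P, so no such reduction is known -- its existence would imply P = NP; the analysis concerns only what the assumed reduction would or would not let you conclude.)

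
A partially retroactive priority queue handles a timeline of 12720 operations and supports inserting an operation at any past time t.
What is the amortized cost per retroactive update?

Partially retroactive priority queues (Demaine-Iacono-Langerman) allow updates at past times with queries only at the present. With a balanced BST over the m = 12720 timeline events tracking bridges, each retroactive insert or delete is O(log m) amortized.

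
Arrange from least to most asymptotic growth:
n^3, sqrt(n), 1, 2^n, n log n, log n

Ordered by growth rate: 1 < log n < sqrt(n) < n log n < n^3 < 2^n.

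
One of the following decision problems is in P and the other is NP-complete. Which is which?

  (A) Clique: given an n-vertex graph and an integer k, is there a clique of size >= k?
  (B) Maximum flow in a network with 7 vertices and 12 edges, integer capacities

(A) is NP-complete: complement of Independent Set / Vertex Cover (with k part of the input).
(B) is P: Edmonds-Karp / push-relabel run in polynomial time.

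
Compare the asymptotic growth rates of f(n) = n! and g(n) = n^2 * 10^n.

f(n) = n! grows faster: by Stirling n! ~ (n/e)^n sqrt(2*pi*n); (n/e)^n eventually dominates n^2 * 10^n.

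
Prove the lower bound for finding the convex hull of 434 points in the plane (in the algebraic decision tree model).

Reduction from sorting: given 434 numbers x_1,...,x_{434}, map x_i to the point (x_i, x_i^2) on the parabola y = x^2. All points are on the convex hull, and walking the hull gives them in sorted x-order. Since sorting requires Omega(n log n), so does planar convex hull.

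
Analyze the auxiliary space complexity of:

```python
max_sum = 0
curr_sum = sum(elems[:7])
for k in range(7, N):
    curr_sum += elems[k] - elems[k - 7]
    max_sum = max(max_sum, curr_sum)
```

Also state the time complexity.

Space complexity: O(1).
Only a constant amount of auxiliary storage is used; nothing grows with n.
Time complexity: O(n).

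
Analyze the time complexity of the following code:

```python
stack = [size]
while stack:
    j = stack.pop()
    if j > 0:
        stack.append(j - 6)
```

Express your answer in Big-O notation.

Time complexity: O(n).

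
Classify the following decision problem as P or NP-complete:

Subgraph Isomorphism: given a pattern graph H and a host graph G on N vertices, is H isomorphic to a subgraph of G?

This problem is NP-complete: generalizes Clique and Hamiltonian Path (pattern size is part of the input).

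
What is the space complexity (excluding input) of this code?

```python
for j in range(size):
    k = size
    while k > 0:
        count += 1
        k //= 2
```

Space complexity: O(1).
Only a constant amount of auxiliary storage is used; nothing grows with n.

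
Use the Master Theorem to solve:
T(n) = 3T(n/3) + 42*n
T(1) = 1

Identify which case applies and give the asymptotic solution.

a=3, b=3, f(n)=42*n.
log_3(3) = 1, so n^(log_b(a)) = n.
f(n) = Theta(n), so Case 2 applies.
T(n) = Theta(n log n).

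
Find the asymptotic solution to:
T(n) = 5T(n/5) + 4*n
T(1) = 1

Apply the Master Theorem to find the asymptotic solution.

a=5, b=5, f(n)=4*n. log_5(5) = 1. Case 2: T(n) = O(n log n).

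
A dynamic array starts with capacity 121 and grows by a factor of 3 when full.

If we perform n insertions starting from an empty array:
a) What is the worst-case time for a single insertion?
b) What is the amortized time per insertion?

(a) Worst-case single insertion: O(n) -- when the array is full at capacity c, the resize copies all c elements, and c can be Theta(n).
(b) Resizes happen at sizes 121, 363, 1089, ... Total copy cost for n insertions: 121 + 363 + ... = O(n) (geometric series with ratio 1/3). Amortized cost per insertion: O(n)/n = O(1).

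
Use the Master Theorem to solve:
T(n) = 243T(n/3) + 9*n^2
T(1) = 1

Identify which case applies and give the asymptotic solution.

a=243, b=3, f(n)=9*n^2.
log_3(243) = 5 > 2.
Since f(n) = O(n^2) is polynomially smaller than n^5, Case 1 applies.
T(n) = Theta(n^5).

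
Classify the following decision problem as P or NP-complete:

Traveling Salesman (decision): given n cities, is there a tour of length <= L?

This problem is NP-complete: reduces from Hamiltonian Cycle.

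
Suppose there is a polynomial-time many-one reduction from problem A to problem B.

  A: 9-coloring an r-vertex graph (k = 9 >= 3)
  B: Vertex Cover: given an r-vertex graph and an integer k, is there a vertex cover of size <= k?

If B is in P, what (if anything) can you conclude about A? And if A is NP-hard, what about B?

A poly-time reduction A <=_p B means any A-instance can be transformed to a B-instance in poly time.
If B is in P: compose the reduction with B's poly-time algorithm to solve A in poly time, so A is in P.
If A is NP-hard: every NP problem reduces to A, which reduces to B; composing reductions, every NP problem reduces to B, so B is NP-hard.
(Here in fact A is NP-complete and B is NP-complete.)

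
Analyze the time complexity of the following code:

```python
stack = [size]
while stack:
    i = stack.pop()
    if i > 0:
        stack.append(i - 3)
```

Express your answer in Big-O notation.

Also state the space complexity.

Time complexity: O(n).
Space complexity: O(1).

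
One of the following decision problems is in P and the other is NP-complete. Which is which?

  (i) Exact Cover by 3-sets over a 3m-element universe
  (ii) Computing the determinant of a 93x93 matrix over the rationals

(i) is NP-complete: one of Karp's 21 NP-complete problems.
(ii) is P: Gaussian elimination runs in O(n^3).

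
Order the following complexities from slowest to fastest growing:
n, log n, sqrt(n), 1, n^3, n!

Ordered by growth rate: 1 < log n < sqrt(n) < n < n^3 < n!.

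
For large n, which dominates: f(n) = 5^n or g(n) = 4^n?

f(n) = 5^n grows faster: (5/4)^n -> infinity since 5/4 > 1.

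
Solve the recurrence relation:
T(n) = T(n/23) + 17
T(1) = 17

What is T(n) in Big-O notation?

Each step divides n by 23 and adds 17. After log_23(n) steps, T(n) = O(log n).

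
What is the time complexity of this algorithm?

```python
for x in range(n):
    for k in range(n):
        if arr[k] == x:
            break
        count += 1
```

Time complexity: O(n^2).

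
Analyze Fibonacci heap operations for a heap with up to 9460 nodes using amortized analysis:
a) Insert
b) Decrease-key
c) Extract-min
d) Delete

Fibonacci heaps use lazy consolidation. Potential function Phi = t + 2m (t = number of trees, m = marked nodes).
- Insert: O(1) actual, Delta Phi = +1 (one new tree) => O(1) amortized.
- Decrease-key: with c cascading cuts, actual cost is O(c); Delta Phi <= c - 2(c-1) + 2 = 4 - c (c new trees; >= c-1 marks cleared; <= 1 new mark). Amortized O(c) + (4 - c) = O(1).
- Extract-min: O(D(n) + t) actual; consolidation drops t to <= D(n)+1, so Delta Phi pays for the t term. D(n) = O(log n) for n = 9460 => O(log n) amortized.
- Delete: decrease-key to -inf then extract-min = O(log n).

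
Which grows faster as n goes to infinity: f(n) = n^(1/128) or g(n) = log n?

f(n) = n^(1/128) grows faster: any positive power of n dominates log n.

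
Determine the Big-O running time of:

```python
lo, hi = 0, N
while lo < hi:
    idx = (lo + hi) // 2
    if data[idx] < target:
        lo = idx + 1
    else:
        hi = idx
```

Time complexity: O(log n).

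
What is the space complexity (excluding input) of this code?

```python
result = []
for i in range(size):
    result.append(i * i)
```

Space complexity: O(n).
Auxiliary storage grows linearly with the input size n in the worst case.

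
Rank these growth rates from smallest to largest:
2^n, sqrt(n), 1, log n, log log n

Ordered by growth rate: 1 < log log n < log n < sqrt(n) < 2^n.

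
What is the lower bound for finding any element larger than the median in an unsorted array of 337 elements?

To find an element larger than the median of 337 elements, we must see Omega(n) elements. Without seeing enough elements, an adversary can make any unseen element the median.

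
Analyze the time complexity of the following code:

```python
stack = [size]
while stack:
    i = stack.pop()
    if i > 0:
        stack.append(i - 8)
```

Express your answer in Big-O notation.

Time complexity: O(n).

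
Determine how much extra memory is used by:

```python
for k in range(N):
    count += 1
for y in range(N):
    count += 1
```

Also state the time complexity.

Space complexity: O(1).
Only a constant amount of auxiliary storage is used; nothing grows with n.
Time complexity: O(n).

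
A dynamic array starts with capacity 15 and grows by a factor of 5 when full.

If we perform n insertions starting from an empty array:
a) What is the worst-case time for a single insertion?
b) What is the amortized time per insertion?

(a) Worst-case single insertion: O(n) -- when the array is full at capacity c, the resize copies all c elements, and c can be Theta(n).
(b) Resizes happen at sizes 15, 75, 375, ... Total copy cost for n insertions: 15 + 75 + ... = O(n) (geometric series with ratio 1/5). Amortized cost per insertion: O(n)/n = O(1).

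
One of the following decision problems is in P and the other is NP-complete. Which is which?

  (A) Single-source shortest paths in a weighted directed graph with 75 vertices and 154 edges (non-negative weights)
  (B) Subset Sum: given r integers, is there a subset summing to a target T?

(A) is P: Dijkstra's algorithm runs in O((V+E) log V).
(B) is NP-complete: one of Karp's 21 NP-complete problems.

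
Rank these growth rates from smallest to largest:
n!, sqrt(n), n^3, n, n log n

Ordered by growth rate: sqrt(n) < n < n log n < n^3 < n!.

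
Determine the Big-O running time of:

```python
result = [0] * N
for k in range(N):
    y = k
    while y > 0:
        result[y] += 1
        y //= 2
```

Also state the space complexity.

Time complexity: O(n log n).
Space complexity: O(n).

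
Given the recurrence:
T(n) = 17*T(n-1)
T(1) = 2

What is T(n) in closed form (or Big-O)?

Each step multiplies by 17. T(n) = T(1)*17^(n-1) = 2*17^(n-1).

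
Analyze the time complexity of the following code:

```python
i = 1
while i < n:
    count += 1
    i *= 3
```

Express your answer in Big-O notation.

Time complexity: O(log n).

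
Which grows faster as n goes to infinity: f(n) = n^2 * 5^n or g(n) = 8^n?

g(n) = 8^n grows faster: 8^n / (n^2 5^n) = (8/5)^n / n^2 -> infinity since 8/5 > 1.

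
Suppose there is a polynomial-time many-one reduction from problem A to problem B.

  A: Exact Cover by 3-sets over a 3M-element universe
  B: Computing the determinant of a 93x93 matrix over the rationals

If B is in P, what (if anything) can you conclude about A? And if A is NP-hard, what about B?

A poly-time reduction A <=_p B means any A-instance can be transformed to a B-instance in poly time.
If B is in P: compose the reduction with B's poly-time algorithm to solve A in poly time, so A is in P.
If A is NP-hard: every NP problem reduces to A, which reduces to B; composing reductions, every NP problem reduces to B, so B is NP-hard.
(Here in fact A is NP-complete and B is in P, so no such reduction is known -- its existence would imply P = NP; the analysis concerns only what the assumed reduction would or would not let you conclude.)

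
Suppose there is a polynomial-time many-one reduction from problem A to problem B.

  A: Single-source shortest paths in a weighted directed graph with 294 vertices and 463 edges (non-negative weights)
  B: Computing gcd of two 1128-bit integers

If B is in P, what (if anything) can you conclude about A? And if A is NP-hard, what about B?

A poly-time reduction A <=_p B means any A-instance can be transformed to a B-instance in poly time.
If B is in P: compose the reduction with B's poly-time algorithm to solve A in poly time, so A is in P.
If A is NP-hard: every NP problem reduces to A, which reduces to B; composing reductions, every NP problem reduces to B, so B is NP-hard.
(Here in fact A is P and B is P.)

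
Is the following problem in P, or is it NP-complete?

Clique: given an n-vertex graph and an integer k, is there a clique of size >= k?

This problem is NP-complete: complement of Independent Set / Vertex Cover (with k part of the input).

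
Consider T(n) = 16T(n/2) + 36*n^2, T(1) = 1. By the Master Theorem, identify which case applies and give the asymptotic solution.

a=16, b=2, f(n)=36*n^2.
log_2(16) = 4 > 2.
Since f(n) = O(n^2) is polynomially smaller than n^4, Case 1 applies.
T(n) = Theta(n^4).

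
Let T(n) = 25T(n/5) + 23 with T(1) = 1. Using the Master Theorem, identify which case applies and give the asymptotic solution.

a=25, b=5, f(n)=23.
log_5(25) = 2 > 0.
Since f(n) = O(n^0) is polynomially smaller than n^2, Case 1 applies.
T(n) = Theta(n^2).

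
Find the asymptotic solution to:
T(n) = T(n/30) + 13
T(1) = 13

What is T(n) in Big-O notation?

Each step divides n by 30 and adds 13. After log_30(n) steps, T(n) = O(log n).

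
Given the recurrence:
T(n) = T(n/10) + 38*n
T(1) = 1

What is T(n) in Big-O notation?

Geometric series: 38*n*(1 + 1/10 + 1/10^2 + ...) = O(n). T(n) = O(n).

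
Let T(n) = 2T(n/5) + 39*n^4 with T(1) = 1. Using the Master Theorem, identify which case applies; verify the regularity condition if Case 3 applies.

a=2, b=5, f(n)=39*n^4.
log_5(2) = 0.4307 < 4.
f(n) = Omega(n^(0.4307+epsilon)) for some epsilon > 0, so Case 3 is the candidate.
Regularity: a*f(n/b) = 2*39*(n/5)^4 = (2/625)*39*n^4 <= c*f(n) with c = 2/625 < 1. Satisfied.
Case 3: T(n) = Theta(n^4).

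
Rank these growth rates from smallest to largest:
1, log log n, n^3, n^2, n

Ordered by growth rate: 1 < log log n < n < n^2 < n^3.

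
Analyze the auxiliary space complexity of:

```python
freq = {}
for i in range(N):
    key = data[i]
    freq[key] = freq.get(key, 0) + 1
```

Space complexity: O(n).
Auxiliary storage grows linearly with the input size n in the worst case.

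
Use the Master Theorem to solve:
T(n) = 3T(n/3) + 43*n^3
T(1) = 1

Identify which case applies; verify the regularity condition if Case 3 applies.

a=3, b=3, f(n)=43*n^3.
log_3(3) = 1 < 3.
f(n) = Omega(n^(1+epsilon)) for some epsilon > 0, so Case 3 is the candidate.
Regularity: a*f(n/b) = 3*43*(n/3)^3 = (3/27)*43*n^3 <= c*f(n) with c = 3/27 < 1. Satisfied.
Case 3: T(n) = Theta(n^3).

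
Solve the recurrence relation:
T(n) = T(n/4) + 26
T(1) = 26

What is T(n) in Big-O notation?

Each step divides n by 4 and adds 26. After log_4(n) steps, T(n) = O(log n).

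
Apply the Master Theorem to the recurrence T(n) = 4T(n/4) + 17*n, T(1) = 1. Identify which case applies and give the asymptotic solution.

a=4, b=4, f(n)=17*n.
log_4(4) = 1, so n^(log_b(a)) = n.
f(n) = Theta(n), so Case 2 applies.
T(n) = Theta(n log n).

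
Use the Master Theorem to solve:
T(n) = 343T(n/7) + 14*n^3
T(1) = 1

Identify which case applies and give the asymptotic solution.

a=343, b=7, f(n)=14*n^3.
log_7(343) = 3, so n^(log_b(a)) = n^3.
f(n) = Theta(n^3), so Case 2 applies.
T(n) = Theta(n^3 log n).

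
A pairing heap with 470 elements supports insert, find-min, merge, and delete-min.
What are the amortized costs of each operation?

Pairing heaps are self-adjusting heap-ordered trees. Insert and merge link two roots: O(1). Find-min reads the root: O(1). Delete-min removes the root, then pairs children in two passes; amortized cost is O(log 470) = O(log n).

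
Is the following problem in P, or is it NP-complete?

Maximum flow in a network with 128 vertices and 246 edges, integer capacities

This problem is in P: Edmonds-Karp / push-relabel run in polynomial time.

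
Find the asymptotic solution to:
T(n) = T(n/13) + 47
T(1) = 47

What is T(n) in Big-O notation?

Each step divides n by 13 and adds 47. After log_13(n) steps, T(n) = O(log n).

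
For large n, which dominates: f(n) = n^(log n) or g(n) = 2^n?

g(n) = 2^n grows faster: take logs: log(n^(log n)) = (log n)^2, log(2^n) = n log 2; n dominates (log n)^2.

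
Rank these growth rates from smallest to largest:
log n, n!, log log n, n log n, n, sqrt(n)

Ordered by growth rate: log log n < log n < sqrt(n) < n < n log n < n!.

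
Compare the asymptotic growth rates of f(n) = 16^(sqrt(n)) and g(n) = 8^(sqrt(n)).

f(n) = 16^(sqrt(n)) grows faster: ratio is (16/8)^(sqrt(n)) -> infinity since 16/8 > 1.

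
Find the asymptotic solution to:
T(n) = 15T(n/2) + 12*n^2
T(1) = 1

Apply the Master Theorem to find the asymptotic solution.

a=15, b=2, f(n)=12*n^2. log_2(15) = 3.907. Case 1 of Master Theorem: T(n) = O(n^3.907).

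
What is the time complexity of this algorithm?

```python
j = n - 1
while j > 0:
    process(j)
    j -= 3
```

Time complexity: O(n).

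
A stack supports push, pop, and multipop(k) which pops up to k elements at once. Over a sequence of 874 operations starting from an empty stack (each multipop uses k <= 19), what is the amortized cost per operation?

Each element is pushed exactly once and popped at most once (whether by pop or as part of a multipop). So the total number of individual pops over the whole sequence is at most the number of pushes, which is at most 874. Total work <= 2 * 874, hence O(1) amortized per operation.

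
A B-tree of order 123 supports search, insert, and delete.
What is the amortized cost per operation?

B-tree of order 123 has height O(log_123 n). Each operation traverses the tree height. Splits during insert and merges during delete are O(1) each and occur at most once per level. Total cost per operation: O(log_123 n).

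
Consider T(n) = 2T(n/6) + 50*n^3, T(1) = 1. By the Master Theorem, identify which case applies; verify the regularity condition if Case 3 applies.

a=2, b=6, f(n)=50*n^3.
log_6(2) = 0.3869 < 3.
f(n) = Omega(n^(0.3869+epsilon)) for some epsilon > 0, so Case 3 is the candidate.
Regularity: a*f(n/b) = 2*50*(n/6)^3 = (2/216)*50*n^3 <= c*f(n) with c = 2/216 < 1. Satisfied.
Case 3: T(n) = Theta(n^3).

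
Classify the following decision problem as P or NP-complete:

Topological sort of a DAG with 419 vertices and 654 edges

This problem is in P: DFS-based topological sort runs in O(V+E).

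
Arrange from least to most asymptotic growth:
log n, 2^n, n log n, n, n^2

Ordered by growth rate: log n < n < n log n < n^2 < 2^n.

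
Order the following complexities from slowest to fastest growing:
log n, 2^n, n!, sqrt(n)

Ordered by growth rate: log n < sqrt(n) < 2^n < n!.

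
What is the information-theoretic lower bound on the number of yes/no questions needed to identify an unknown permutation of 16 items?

There are 16! = 20922789888000 permutations. Each yes/no question gives at most 1 bit, so at least ceil(log_2(20922789888000)) = 45 questions are needed.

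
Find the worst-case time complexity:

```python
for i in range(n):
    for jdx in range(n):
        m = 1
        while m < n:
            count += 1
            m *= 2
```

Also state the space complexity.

Time complexity: O(n^2 log n).
Space complexity: O(1).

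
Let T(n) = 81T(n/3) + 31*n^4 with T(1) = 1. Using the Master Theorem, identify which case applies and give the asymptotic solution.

a=81, b=3, f(n)=31*n^4.
log_3(81) = 4, so n^(log_b(a)) = n^4.
f(n) = Theta(n^4), so Case 2 applies.
T(n) = Theta(n^4 log n).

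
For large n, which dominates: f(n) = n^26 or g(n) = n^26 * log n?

g(n) = n^26 * log n grows faster: extra log n factor -> infinity.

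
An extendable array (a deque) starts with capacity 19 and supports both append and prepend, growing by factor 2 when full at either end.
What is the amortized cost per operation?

Growth at either end copies all elements; capacities form a geometric sequence with ratio 2, so total copy cost over n operations is O(n) (two geometric series). Amortized O(1).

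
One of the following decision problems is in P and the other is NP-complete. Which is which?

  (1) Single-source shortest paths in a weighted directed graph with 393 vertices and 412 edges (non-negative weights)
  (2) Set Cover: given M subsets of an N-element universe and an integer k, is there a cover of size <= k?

(1) is P: Dijkstra's algorithm runs in O((V+E) log V).
(2) is NP-complete: one of Karp's 21 NP-complete problems (with k part of the input).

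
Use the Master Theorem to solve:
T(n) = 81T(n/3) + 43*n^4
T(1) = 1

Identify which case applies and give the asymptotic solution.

a=81, b=3, f(n)=43*n^4.
log_3(81) = 4, so n^(log_b(a)) = n^4.
f(n) = Theta(n^4), so Case 2 applies.
T(n) = Theta(n^4 log n).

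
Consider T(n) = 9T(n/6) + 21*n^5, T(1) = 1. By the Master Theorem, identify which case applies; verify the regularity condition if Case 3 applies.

a=9, b=6, f(n)=21*n^5.
log_6(9) = 1.226 < 5.
f(n) = Omega(n^(1.226+epsilon)) for some epsilon > 0, so Case 3 is the candidate.
Regularity: a*f(n/b) = 9*21*(n/6)^5 = (9/7776)*21*n^5 <= c*f(n) with c = 9/7776 < 1. Satisfied.
Case 3: T(n) = Theta(n^5).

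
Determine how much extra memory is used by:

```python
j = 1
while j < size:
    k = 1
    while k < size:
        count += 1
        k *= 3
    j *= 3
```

Space complexity: O(1).
Only a constant amount of auxiliary storage is used; nothing grows with n.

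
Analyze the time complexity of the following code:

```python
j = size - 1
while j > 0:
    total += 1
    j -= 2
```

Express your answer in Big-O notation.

Time complexity: O(n).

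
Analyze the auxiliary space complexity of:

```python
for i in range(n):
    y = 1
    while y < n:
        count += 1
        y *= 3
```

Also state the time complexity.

Space complexity: O(1).
Only a constant amount of auxiliary storage is used; nothing grows with n.
Time complexity: O(n log n).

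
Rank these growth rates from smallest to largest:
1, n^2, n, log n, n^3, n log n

Ordered by growth rate: 1 < log n < n < n log n < n^2 < n^3.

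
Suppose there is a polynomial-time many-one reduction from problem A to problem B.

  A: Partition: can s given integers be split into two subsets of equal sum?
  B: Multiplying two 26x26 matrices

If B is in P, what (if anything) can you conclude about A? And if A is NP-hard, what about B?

A poly-time reduction A <=_p B means any A-instance can be transformed to a B-instance in poly time.
If B is in P: compose the reduction with B's poly-time algorithm to solve A in poly time, so A is in P.
If A is NP-hard: every NP problem reduces to A, which reduces to B; composing reductions, every NP problem reduces to B, so B is NP-hard.
(Here in fact A is NP-complete and B is in P, so no such reduction is known -- its existence would imply P = NP; the analysis concerns only what the assumed reduction would or would not let you conclude.)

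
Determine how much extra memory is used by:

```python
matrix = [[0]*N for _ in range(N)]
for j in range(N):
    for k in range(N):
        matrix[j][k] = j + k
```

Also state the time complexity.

Space complexity: O(n^2).
A 2D structure of size n x n is allocated.
Time complexity: O(n^2).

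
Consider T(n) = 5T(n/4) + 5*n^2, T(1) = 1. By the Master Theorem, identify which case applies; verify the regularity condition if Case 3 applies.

a=5, b=4, f(n)=5*n^2.
log_4(5) = 1.161 < 2.
f(n) = Omega(n^(1.161+epsilon)) for some epsilon > 0, so Case 3 is the candidate.
Regularity: a*f(n/b) = 5*5*(n/4)^2 = (5/16)*5*n^2 <= c*f(n) with c = 5/16 < 1. Satisfied.
Case 3: T(n) = Theta(n^2).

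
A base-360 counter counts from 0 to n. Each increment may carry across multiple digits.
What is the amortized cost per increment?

Digit at position i changes every 360^i increments. Total digit changes over n increments: n * 360/(360-1) = O(n). Amortized: O(1).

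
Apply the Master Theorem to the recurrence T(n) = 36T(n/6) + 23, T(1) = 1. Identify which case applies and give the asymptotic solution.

a=36, b=6, f(n)=23.
log_6(36) = 2 > 0.
Since f(n) = O(n^0) is polynomially smaller than n^2, Case 1 applies.
T(n) = Theta(n^2).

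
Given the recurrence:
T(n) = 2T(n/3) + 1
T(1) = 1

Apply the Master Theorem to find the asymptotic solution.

a=2, b=3, f(n)=1. log_3(2) = 0.6309. Case 1 of Master Theorem: T(n) = O(n^0.6309).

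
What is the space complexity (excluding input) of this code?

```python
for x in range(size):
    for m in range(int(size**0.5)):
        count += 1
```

Space complexity: O(1).
Only a constant amount of auxiliary storage is used; nothing grows with n.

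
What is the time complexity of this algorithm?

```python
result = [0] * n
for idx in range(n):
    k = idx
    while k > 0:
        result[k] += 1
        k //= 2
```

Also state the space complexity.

Time complexity: O(n log n).
Space complexity: O(n).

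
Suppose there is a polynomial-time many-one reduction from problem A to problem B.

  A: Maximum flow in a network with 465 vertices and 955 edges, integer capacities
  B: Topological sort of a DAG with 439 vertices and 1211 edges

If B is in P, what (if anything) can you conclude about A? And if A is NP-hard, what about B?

A poly-time reduction A <=_p B means any A-instance can be transformed to a B-instance in poly time.
If B is in P: compose the reduction with B's poly-time algorithm to solve A in poly time, so A is in P.
If A is NP-hard: every NP problem reduces to A, which reduces to B; composing reductions, every NP problem reduces to B, so B is NP-hard.
(Here in fact A is P and B is P.)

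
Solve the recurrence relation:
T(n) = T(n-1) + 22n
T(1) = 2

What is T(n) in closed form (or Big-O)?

Unrolling: T(n) = 2 + 22*(2 + 3 + ... + n) = 2 + 22*(n(n+1)/2 - 1) = O(n^2).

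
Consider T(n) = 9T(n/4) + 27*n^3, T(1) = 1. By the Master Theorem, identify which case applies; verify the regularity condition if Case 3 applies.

a=9, b=4, f(n)=27*n^3.
log_4(9) = 1.585 < 3.
f(n) = Omega(n^(1.585+epsilon)) for some epsilon > 0, so Case 3 is the candidate.
Regularity: a*f(n/b) = 9*27*(n/4)^3 = (9/64)*27*n^3 <= c*f(n) with c = 9/64 < 1. Satisfied.
Case 3: T(n) = Theta(n^3).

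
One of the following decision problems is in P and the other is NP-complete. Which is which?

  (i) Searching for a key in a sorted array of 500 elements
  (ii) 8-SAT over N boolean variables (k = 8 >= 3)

(i) is P: binary search runs in O(log n).
(ii) is NP-complete: 3-SAT is NP-complete (Cook-Levin); k-SAT for k>=3 reduces from 3-SAT.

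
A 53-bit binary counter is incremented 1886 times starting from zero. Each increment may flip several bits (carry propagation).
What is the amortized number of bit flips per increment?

Bit i flips on every 2^i-th increment, so over 1886 increments bit i flips floor(1886/2^i) times. Summing over i: total flips < 2 * 1886. Amortized: < 2 = O(1) per increment.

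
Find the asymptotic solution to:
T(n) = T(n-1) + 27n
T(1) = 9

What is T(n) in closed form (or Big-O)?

Unrolling: T(n) = 9 + 27*(2 + 3 + ... + n) = 9 + 27*(n(n+1)/2 - 1) = O(n^2).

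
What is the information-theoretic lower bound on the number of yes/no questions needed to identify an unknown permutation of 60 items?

There are 60! = 8320987112741390144276341183223364380754172606361245952449277696409600000000000000 permutations. Each yes/no question gives at most 1 bit, so at least ceil(log_2(8320987112741390144276341183223364380754172606361245952449277696409600000000000000)) = 273 questions are needed.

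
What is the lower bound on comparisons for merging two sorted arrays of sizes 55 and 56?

Adversary argument: with sizes 55 and 56 (differing by at most 1), interleave the two arrays so that every consecutive pair in the output comes from different inputs. Then each of the 110 adjacent output pairs must be directly compared, or the algorithm cannot determine their relative order. So 110 comparisons are necessary; standard merge achieves this.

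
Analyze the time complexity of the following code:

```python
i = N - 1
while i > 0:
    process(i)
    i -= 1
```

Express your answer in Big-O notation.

Time complexity: O(n).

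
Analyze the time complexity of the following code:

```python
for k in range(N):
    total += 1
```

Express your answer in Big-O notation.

Time complexity: O(n).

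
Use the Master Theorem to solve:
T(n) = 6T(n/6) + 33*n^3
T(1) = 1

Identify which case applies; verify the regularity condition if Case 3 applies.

a=6, b=6, f(n)=33*n^3.
log_6(6) = 1 < 3.
f(n) = Omega(n^(1+epsilon)) for some epsilon > 0, so Case 3 is the candidate.
Regularity: a*f(n/b) = 6*33*(n/6)^3 = (6/216)*33*n^3 <= c*f(n) with c = 6/216 < 1. Satisfied.
Case 3: T(n) = Theta(n^3).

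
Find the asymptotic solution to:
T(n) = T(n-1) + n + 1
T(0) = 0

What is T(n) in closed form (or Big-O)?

Dominant term in sum is 1*sum(i, i=1..n) = 1*n*(n+1)/2 = O(n^2).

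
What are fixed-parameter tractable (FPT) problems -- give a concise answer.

A problem parameterized by k is FPT if it can be solved in time f(k) * n^O(1), where f is any computable function of k alone. Vertex Cover parameterized by solution size k is FPT: O(2^k * n). The W-hierarchy (W[1], W[2], ...) classifies parameterized problems by hardness; Clique parameterized by clique size is W[1]-complete.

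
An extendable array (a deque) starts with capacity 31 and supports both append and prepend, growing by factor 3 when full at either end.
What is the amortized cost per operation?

Growth at either end copies all elements; capacities form a geometric sequence with ratio 3, so total copy cost over n operations is O(n) (two geometric series). Amortized O(1).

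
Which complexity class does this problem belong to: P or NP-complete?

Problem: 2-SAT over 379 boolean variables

This problem is in P: 2-SAT is solvable in linear time via implication-graph SCCs.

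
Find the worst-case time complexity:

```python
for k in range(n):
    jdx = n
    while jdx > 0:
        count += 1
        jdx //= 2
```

Time complexity: O(n log n).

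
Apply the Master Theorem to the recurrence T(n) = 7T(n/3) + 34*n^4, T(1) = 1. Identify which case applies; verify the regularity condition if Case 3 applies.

a=7, b=3, f(n)=34*n^4.
log_3(7) = 1.771 < 4.
f(n) = Omega(n^(1.771+epsilon)) for some epsilon > 0, so Case 3 is the candidate.
Regularity: a*f(n/b) = 7*34*(n/3)^4 = (7/81)*34*n^4 <= c*f(n) with c = 7/81 < 1. Satisfied.
Case 3: T(n) = Theta(n^4).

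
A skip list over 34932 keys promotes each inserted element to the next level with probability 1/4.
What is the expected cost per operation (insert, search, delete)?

Expected number of levels is O(log_4(34932)) = O(log n). A search visits O(1) expected nodes per level over O(log n) levels. Insert/delete are a search plus O(1) pointer updates per level. Expected O(log n) per operation.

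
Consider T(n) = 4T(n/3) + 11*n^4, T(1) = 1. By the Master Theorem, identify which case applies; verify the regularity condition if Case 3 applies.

a=4, b=3, f(n)=11*n^4.
log_3(4) = 1.262 < 4.
f(n) = Omega(n^(1.262+epsilon)) for some epsilon > 0, so Case 3 is the candidate.
Regularity: a*f(n/b) = 4*11*(n/3)^4 = (4/81)*11*n^4 <= c*f(n) with c = 4/81 < 1. Satisfied.
Case 3: T(n) = Theta(n^4).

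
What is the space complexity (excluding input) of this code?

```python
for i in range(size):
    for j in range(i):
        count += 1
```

Space complexity: O(1).
Only a constant amount of auxiliary storage is used; nothing grows with n.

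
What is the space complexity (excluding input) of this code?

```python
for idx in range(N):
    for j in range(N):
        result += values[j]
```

Space complexity: O(1).
Only a constant amount of auxiliary storage is used; nothing grows with n.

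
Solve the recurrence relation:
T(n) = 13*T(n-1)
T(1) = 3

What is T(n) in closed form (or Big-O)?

Each step multiplies by 13. T(n) = T(1)*13^(n-1) = 3*13^(n-1).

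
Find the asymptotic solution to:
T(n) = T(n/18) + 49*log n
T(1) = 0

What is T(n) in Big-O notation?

Each of the log_18(n) levels adds O(log n). T(n) = O(log^2 n).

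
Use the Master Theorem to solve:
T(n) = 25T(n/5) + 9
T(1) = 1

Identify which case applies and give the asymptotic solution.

a=25, b=5, f(n)=9.
log_5(25) = 2 > 0.
Since f(n) = O(n^0) is polynomially smaller than n^2, Case 1 applies.
T(n) = Theta(n^2).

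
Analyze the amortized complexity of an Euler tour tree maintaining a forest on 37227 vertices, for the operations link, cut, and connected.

An Euler tour tree stores each tree's Euler tour as a balanced BST keyed by tour position. On 37227 vertices: link concatenates two tours via O(1) splits/joins of size <= 2*37227 (O(log n)); cut splits the tour at the two occurrences of the edge (O(log n)); connected compares BST roots (O(log n) to find the root). All O(log n) amortized.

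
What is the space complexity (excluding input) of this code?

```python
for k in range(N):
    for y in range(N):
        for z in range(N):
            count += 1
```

Space complexity: O(1).
Only a constant amount of auxiliary storage is used; nothing grows with n.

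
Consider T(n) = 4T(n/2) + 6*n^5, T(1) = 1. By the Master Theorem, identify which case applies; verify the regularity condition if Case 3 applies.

a=4, b=2, f(n)=6*n^5.
log_2(4) = 2 < 5.
f(n) = Omega(n^(2+epsilon)) for some epsilon > 0, so Case 3 is the candidate.
Regularity: a*f(n/b) = 4*6*(n/2)^5 = (4/32)*6*n^5 <= c*f(n) with c = 4/32 < 1. Satisfied.
Case 3: T(n) = Theta(n^5).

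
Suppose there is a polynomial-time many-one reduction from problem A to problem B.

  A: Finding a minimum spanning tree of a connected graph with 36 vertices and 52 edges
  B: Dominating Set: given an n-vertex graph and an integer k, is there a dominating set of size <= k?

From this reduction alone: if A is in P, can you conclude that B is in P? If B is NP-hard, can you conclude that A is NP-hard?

A poly-time reduction A <=_p B transfers tractability DOWN (B easy => A easy) and hardness UP (A hard => B hard), not the reverse.
From A in P, the reduction alone does NOT give B in P: any problem in P trivially reduces to SAT, yet SAT is not known to be in P.
From B NP-hard, the reduction alone does NOT give A NP-hard: again, easy problems reduce to hard ones.
(Here in fact A is P and B is NP-complete.)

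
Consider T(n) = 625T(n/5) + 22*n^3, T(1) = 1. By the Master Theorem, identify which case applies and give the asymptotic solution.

a=625, b=5, f(n)=22*n^3.
log_5(625) = 4 > 3.
Since f(n) = O(n^3) is polynomially smaller than n^4, Case 1 applies.
T(n) = Theta(n^4).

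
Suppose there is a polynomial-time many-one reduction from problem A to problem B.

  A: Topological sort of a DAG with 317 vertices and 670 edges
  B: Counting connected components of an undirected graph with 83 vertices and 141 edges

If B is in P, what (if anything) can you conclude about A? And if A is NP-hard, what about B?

A poly-time reduction A <=_p B means any A-instance can be transformed to a B-instance in poly time.
If B is in P: compose the reduction with B's poly-time algorithm to solve A in poly time, so A is in P.
If A is NP-hard: every NP problem reduces to A, which reduces to B; composing reductions, every NP problem reduces to B, so B is NP-hard.
(Here in fact A is P and B is P.)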